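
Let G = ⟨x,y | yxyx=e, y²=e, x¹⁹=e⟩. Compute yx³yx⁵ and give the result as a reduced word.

Multiply left to right, reducing at each step:
  y · x³ = x¹⁶y
  (x¹⁶y) · y = x¹⁶
  (x¹⁶) · x⁵ = x²

Answer: x²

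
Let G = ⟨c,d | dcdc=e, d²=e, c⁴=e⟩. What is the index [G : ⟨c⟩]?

First find ord(c) by computing successive powers:
  c¹ = c, c² = c², c³ = c³, c⁴ = e.
So |⟨c⟩| = ord(c) = 4. With |G| = 8, by Lagrange [G : ⟨c⟩] = 8/4 = 2.

Answer: 2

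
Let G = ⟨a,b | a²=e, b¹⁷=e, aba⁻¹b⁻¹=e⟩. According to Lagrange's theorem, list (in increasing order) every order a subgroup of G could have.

|G| = 34 = 2 · 17. By Lagrange's theorem the order of any subgroup divides 34; the divisors of 34 are 1, 2, 17, 34.

Answer: 1, 2, 17, 34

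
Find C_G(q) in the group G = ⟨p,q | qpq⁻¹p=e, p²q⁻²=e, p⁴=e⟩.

⟨q⟩ ⊆ C_G(q) since powers of q commute with q; so |C_G(q)| ≥ |⟨q⟩| = 4.
By orbit–stabilizer, |C_G(q)| = |G| / |conj. class of q| = 8 / 2 = 4.
The 4 elements commuting with q are {e, p², q, q⁻¹}.

Answer: {e, p², q, q⁻¹}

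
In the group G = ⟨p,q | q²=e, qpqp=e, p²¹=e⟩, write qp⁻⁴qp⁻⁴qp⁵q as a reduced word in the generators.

Multiply left to right, reducing at each step:
  q · p⁻⁴ = p⁴q
  (p⁴q) · q = p⁴
  (p⁴) · p⁻⁴ = e
  e · q = q
  q · p⁵ = p¹⁶q
  (p¹⁶q) · q = p¹⁶

Answer: p¹⁶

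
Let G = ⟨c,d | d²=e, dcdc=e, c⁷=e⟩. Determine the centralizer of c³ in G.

⟨c³⟩ ⊆ C_G(c³) since powers of c³ commute with c³; so |C_G(c³)| ≥ |⟨c³⟩| = 7.
By orbit–stabilizer, |C_G(c³)| = |G| / |conj. class of c³| = 14 / 2 = 7.
The 7 elements commuting with c³ are {e, c, c², c³, c⁴, c⁵, c⁶}.

Answer: {e, c, c², c³, c⁴, c⁵, c⁶}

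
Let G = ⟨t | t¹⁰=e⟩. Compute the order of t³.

Compute successive powers until reaching e:
  (t³)¹ = t³, (t³)² = t⁶, (t³)³ = t⁹, (t³)⁴ = t², (t³)⁵ = t⁵, (t³)⁶ = t⁸, (t³)⁷ = t, (t³)⁸ = t⁴, (t³)⁹ = t⁷, (t³)¹⁰ = e.
The smallest positive k with (t³)ᵏ = e is 10.

Answer: 10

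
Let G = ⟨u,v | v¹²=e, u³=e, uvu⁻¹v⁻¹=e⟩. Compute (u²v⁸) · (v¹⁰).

Compute (u²v⁸) · (v¹⁰) by multiplying left to right and reducing via the relations at each step:
  (u²v⁸) · v¹⁰ = u²v⁶

Answer: u²v⁶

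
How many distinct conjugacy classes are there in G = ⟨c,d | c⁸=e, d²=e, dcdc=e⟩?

The conjugacy classes (representative and size) are:
  [e] (size 1), [c] (size 2), [c⁶] (size 2), [c³] (size 2), [c⁴] (size 1), [d] (size 4), [c⁵d] (size 4).
Class equation: 1 + 2 + 2 + 2 + 1 + 4 + 4 = 16 = |G|. So G has 7 conjugacy classes.

Answer: 7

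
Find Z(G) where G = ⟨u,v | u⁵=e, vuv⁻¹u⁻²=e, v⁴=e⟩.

An element z ∈ Z(G) iff z commutes with every generator.
For example e is central: e·u = u = u·e; e·v = v = v·e.
Whereas u ∉ Z(G) since u·v = uv ≠ u²v = v·u.
Checking each of the 20 elements this way gives Z(G) = {e}, of order 1.

Answer: {e}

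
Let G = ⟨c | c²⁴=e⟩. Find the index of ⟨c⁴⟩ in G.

First find ord(c⁴) by computing successive powers:
  (c⁴)¹ = c⁴, (c⁴)² = c⁸, (c⁴)³ = c¹², (c⁴)⁴ = c¹⁶, (c⁴)⁵ = c²⁰, (c⁴)⁶ = e.
So |⟨c⁴⟩| = ord(c⁴) = 6. With |G| = 24, by Lagrange [G : ⟨c⁴⟩] = 24/6 = 4.

Answer: 4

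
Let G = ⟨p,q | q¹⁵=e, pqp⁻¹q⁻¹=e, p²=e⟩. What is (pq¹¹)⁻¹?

The order of (pq¹¹) is 30 (smallest k with (pq¹¹)ᵏ = e), so (pq¹¹)⁻¹ = (pq¹¹)²⁹ = pq⁴.
Check: (pq¹¹) · (pq⁴) → (pq¹¹) · p = q¹¹;   (q¹¹) · q⁴ = e, giving e as required.

Answer: pq⁴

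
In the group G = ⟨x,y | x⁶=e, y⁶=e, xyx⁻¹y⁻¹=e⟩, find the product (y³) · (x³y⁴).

Compute (y³) · (x³y⁴) by multiplying left to right and reducing via the relations at each step:
  (y³) · x³ = x³y³
  (x³y³) · y⁴ = x³y

Answer: x³y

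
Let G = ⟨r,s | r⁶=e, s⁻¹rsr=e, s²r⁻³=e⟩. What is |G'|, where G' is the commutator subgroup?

G' = [G, G] is generated by all commutators. The generator-pair commutators are: [r, s] = r².
The subgroup they normally generate is {e, r², r⁴}, of order 3.
Check: |G/G'| = 12/3 = 4 is the order of the abelianisation.

Answer: 3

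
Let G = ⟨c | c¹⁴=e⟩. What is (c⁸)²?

Compute successive powers of (c⁸), reducing at each step:
  (c⁸)²: (c⁸) · c⁸ = c²

Answer: c²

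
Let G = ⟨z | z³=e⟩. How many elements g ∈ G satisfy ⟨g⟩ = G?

G is cyclic of order 3. An element generates G iff its order is 3, and a cyclic group of order 3 has exactly φ(3) = 2 such elements.

Answer: 2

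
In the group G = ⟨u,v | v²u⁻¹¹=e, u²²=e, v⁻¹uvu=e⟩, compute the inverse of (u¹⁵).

The order of (u¹⁵) is 22 (smallest k with (u¹⁵)ᵏ = e), so (u¹⁵)⁻¹ = (u¹⁵)²¹ = u⁷.
Check: (u¹⁵) · (u⁷) → (u¹⁵) · u⁷ = e, giving e as required.

Answer: u⁷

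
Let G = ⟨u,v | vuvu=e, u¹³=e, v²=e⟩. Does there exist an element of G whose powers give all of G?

Every cyclic group is abelian. But u·v = uv while v·u = u¹²v, so u·v ≠ v·u and G is not abelian. Hence G is not cyclic.

Answer: No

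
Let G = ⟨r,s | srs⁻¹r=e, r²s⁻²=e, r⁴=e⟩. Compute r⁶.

Compute successive powers of r, reducing at each step:
  r²: r · r = r²
  r³: (r²) · r = r³
  r⁴: (r³) · r = e
  r⁵: e · r = r
  r⁶: r · r = r²

Answer: r²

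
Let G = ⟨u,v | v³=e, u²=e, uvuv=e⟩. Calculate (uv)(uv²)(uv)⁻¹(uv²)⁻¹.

[(uv), (uv²)] = (uv)·(uv²)·(uv)⁻¹·(uv²)⁻¹.
  (uv) · (uv²) = v
  v · (uv) = u
  u · (uv²) = v²

Answer: v²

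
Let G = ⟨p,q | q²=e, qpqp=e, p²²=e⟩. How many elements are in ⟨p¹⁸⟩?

|⟨p¹⁸⟩| equals the order of p¹⁸. Compute successive powers until reaching e:
  (p¹⁸)¹ = p¹⁸, (p¹⁸)² = p¹⁴, (p¹⁸)³ = p¹⁰, (p¹⁸)⁴ = p⁶, (p¹⁸)⁵ = p², (p¹⁸)⁶ = p²⁰, (p¹⁸)⁷ = p¹⁶, (p¹⁸)⁸ = p¹², (p¹⁸)⁹ = p⁸, (p¹⁸)¹⁰ = p⁴, (p¹⁸)¹¹ = e.
The smallest positive k with (p¹⁸)ᵏ = e is 11, so |⟨p¹⁸⟩| = 11.

Answer: 11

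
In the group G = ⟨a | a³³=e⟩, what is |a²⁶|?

Compute successive powers until reaching e:
  (a²⁶)¹ = a²⁶, (a²⁶)² = a¹⁹, (a²⁶)³ = a¹², (a²⁶)⁴ = a⁵, (a²⁶)⁵ = a³¹, (a²⁶)⁶ = a²⁴, (a²⁶)⁷ = a¹⁷, (a²⁶)⁸ = a¹⁰, (a²⁶)⁹ = a³, (a²⁶)¹⁰ = a²⁹, (a²⁶)¹¹ = a²², (a²⁶)¹² = a¹⁵, (a²⁶)¹³ = a⁸, (a²⁶)¹⁴ = a, (a²⁶)¹⁵ = a²⁷, (a²⁶)¹⁶ = a²⁰, (a²⁶)¹⁷ = a¹³, (a²⁶)¹⁸ = a⁶, (a²⁶)¹⁹ = a³², (a²⁶)²⁰ = a²⁵, (a²⁶)²¹ = a¹⁸, (a²⁶)²² = a¹¹, (a²⁶)²³ = a⁴, (a²⁶)²⁴ = a³⁰, (a²⁶)²⁵ = a²³, (a²⁶)²⁶ = a¹⁶, (a²⁶)²⁷ = a⁹, (a²⁶)²⁸ = a², (a²⁶)²⁹ = a²⁸, (a²⁶)³⁰ = a²¹, (a²⁶)³¹ = a¹⁴, (a²⁶)³² = a⁷, (a²⁶)³³ = e.
The smallest positive k with (a²⁶)ᵏ = e is 33.

Answer: 33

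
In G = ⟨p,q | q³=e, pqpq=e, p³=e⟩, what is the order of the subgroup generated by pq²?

|⟨pq²⟩| equals the order of pq². Compute successive powers until reaching e:
  (pq²)¹ = pq², (pq²)² = qp², (pq²)³ = e.
The smallest positive k with (pq²)ᵏ = e is 3, so |⟨pq²⟩| = 3.

Answer: 3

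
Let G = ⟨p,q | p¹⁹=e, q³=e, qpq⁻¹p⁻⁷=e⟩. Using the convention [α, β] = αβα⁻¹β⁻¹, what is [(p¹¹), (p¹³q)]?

[(p¹¹), (p¹³q)] = (p¹¹)·(p¹³q)·(p¹¹)⁻¹·(p¹³q)⁻¹.
  (p¹¹) · (p¹³q) = p⁵q
  (p⁵q) · (p⁸) = p⁴q
  (p⁴q) · (p⁹q²) = p¹⁰

Answer: p¹⁰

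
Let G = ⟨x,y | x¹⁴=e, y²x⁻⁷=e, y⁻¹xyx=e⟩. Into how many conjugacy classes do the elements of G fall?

The conjugacy classes (representative and size) are:
  [e] (size 1), [x¹³] (size 2), [x¹²] (size 2), [x¹¹] (size 2), [x⁴] (size 2), [x⁵] (size 2), [x⁸] (size 2), [x⁷] (size 1), [x⁵y⁻¹] (size 7), [x⁵y] (size 7).
Class equation: 1 + 2 + 2 + 2 + 2 + 2 + 2 + 1 + 7 + 7 = 28 = |G|. So G has 10 conjugacy classes.

Answer: 10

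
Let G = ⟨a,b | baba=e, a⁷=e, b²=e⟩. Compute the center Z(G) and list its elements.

An element z ∈ Z(G) iff z commutes with every generator.
For example e is central: e·a = a = a·e; e·b = b = b·e.
Whereas a ∉ Z(G) since a·b = ab ≠ a⁶b = b·a.
Checking each of the 14 elements this way gives Z(G) = {e}, of order 1.

Answer: {e}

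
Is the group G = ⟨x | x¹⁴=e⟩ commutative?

G has a single generator, so G is cyclic and hence abelian.

Answer: Yes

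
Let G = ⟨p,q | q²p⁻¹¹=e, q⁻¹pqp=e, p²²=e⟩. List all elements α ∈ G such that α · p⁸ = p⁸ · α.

⟨p⁸⟩ ⊆ C_G(p⁸) since powers of p⁸ commute with p⁸; so |C_G(p⁸)| ≥ |⟨p⁸⟩| = 11.
By orbit–stabilizer, |C_G(p⁸)| = |G| / |conj. class of p⁸| = 44 / 2 = 22.
The 22 elements commuting with p⁸ are {e, p, p², p³, p⁴, p⁵, p⁶, p⁷, p⁸, p⁹, p¹⁰, p¹¹, p¹², p¹³, p¹⁴, p¹⁵, p¹⁶, p¹⁷, p¹⁸, p¹⁹, p²⁰, p²¹}.

Answer: {e, p, p², p³, p⁴, p⁵, p⁶, p⁷, p⁸, p⁹, p¹⁰, p¹¹, p¹², p¹³, p¹⁴, p¹⁵, p¹⁶, p¹⁷, p¹⁸, p¹⁹, p²⁰, p²¹}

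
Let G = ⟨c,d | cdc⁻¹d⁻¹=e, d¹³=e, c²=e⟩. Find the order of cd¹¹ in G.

Compute successive powers until reaching e:
  (cd¹¹)¹ = cd¹¹, (cd¹¹)² = d⁹, (cd¹¹)³ = cd⁷, (cd¹¹)⁴ = d⁵, (cd¹¹)⁵ = cd³, (cd¹¹)⁶ = d, (cd¹¹)⁷ = cd¹², (cd¹¹)⁸ = d¹⁰, (cd¹¹)⁹ = cd⁸, (cd¹¹)¹⁰ = d⁶, (cd¹¹)¹¹ = cd⁴, (cd¹¹)¹² = d², (cd¹¹)¹³ = c, (cd¹¹)¹⁴ = d¹¹, (cd¹¹)¹⁵ = cd⁹, (cd¹¹)¹⁶ = d⁷, (cd¹¹)¹⁷ = cd⁵, (cd¹¹)¹⁸ = d³, (cd¹¹)¹⁹ = cd, (cd¹¹)²⁰ = d¹², (cd¹¹)²¹ = cd¹⁰, (cd¹¹)²² = d⁸, (cd¹¹)²³ = cd⁶, (cd¹¹)²⁴ = d⁴, (cd¹¹)²⁵ = cd², (cd¹¹)²⁶ = e.
The smallest positive k with (cd¹¹)ᵏ = e is 26.

Answer: 26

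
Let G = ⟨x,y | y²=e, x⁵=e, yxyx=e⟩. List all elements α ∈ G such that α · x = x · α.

⟨x⟩ ⊆ C_G(x) since powers of x commute with x; so |C_G(x)| ≥ |⟨x⟩| = 5.
By orbit–stabilizer, |C_G(x)| = |G| / |conj. class of x| = 10 / 2 = 5.
The 5 elements commuting with x are {e, x, x², x³, x⁴}.

Answer: {e, x, x², x³, x⁴}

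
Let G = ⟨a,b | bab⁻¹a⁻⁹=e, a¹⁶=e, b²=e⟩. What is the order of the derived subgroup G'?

G' = [G, G] is generated by all commutators. The generator-pair commutators are: [a, b] = a⁸.
The subgroup they normally generate is {e, a⁸}, of order 2.
Check: |G/G'| = 32/2 = 16 is the order of the abelianisation.

Answer: 2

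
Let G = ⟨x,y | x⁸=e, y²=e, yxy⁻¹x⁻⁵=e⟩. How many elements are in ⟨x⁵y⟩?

|⟨x⁵y⟩| equals the order of x⁵y. Compute successive powers until reaching e:
  (x⁵y)¹ = x⁵y, (x⁵y)² = x⁶, (x⁵y)³ = x³y, (x⁵y)⁴ = x⁴, (x⁵y)⁵ = xy, (x⁵y)⁶ = x², (x⁵y)⁷ = x⁷y, (x⁵y)⁸ = e.
The smallest positive k with (x⁵y)ᵏ = e is 8, so |⟨x⁵y⟩| = 8.

Answer: 8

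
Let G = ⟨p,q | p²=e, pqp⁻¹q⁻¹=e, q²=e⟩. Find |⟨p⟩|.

|⟨p⟩| equals the order of p. Compute successive powers until reaching e:
  p¹ = p, p² = e.
The smallest positive k with pᵏ = e is 2, so |⟨p⟩| = 2.

Answer: 2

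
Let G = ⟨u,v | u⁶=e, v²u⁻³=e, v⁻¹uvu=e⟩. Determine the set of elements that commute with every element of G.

An element z ∈ Z(G) iff z commutes with every generator.
For example u³ is central: (u³)·u = u⁴ = u·(u³); (u³)·v = v⁻¹ = v·(u³).
Whereas u ∉ Z(G) since u·v = uv ≠ u²v⁻¹ = v·u.
Checking each of the 12 elements this way gives Z(G) = {e, u³}, of order 2.

Answer: {e, u³}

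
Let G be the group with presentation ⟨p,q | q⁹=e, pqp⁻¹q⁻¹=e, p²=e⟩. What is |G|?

Enumerate words in the generators, reducing via the relations: the distinct elements are
  {e, p, q, pq, q², q³, q⁴, q⁵, q⁶, q⁷, q⁸, pq², pq³, pq⁴, pq⁵, pq⁶, pq⁷, pq⁸}.
No further products give new elements, so |G| = 18.

Answer: 18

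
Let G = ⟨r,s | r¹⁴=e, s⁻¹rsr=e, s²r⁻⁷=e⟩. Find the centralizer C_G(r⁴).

⟨r⁴⟩ ⊆ C_G(r⁴) since powers of r⁴ commute with r⁴; so |C_G(r⁴)| ≥ |⟨r⁴⟩| = 7.
By orbit–stabilizer, |C_G(r⁴)| = |G| / |conj. class of r⁴| = 28 / 2 = 14.
The 14 elements commuting with r⁴ are {e, r, r², r³, r⁴, r⁵, r⁶, r⁷, r⁸, r⁹, r¹⁰, r¹¹, r¹², r¹³}.

Answer: {e, r, r², r³, r⁴, r⁵, r⁶, r⁷, r⁸, r⁹, r¹⁰, r¹¹, r¹², r¹³}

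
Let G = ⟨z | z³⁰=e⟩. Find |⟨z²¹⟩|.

|⟨z²¹⟩| equals the order of z²¹. Compute successive powers until reaching e:
  (z²¹)¹ = z²¹, (z²¹)² = z¹², (z²¹)³ = z³, (z²¹)⁴ = z²⁴, (z²¹)⁵ = z¹⁵, (z²¹)⁶ = z⁶, (z²¹)⁷ = z²⁷, (z²¹)⁸ = z¹⁸, (z²¹)⁹ = z⁹, (z²¹)¹⁰ = e.
The smallest positive k with (z²¹)ᵏ = e is 10, so |⟨z²¹⟩| = 10.

Answer: 10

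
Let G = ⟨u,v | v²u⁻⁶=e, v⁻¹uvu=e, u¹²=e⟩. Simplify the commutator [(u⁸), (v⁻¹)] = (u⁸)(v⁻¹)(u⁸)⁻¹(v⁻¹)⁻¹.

[(u⁸), (v⁻¹)] = (u⁸)·(v⁻¹)·(u⁸)⁻¹·(v⁻¹)⁻¹.
  (u⁸) · (v⁻¹) = u²v
  (u²v) · (u⁴) = u⁴v⁻¹
  (u⁴v⁻¹) · v = u⁴

Answer: u⁴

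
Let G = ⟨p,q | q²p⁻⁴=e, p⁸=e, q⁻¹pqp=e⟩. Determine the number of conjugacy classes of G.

The conjugacy classes (representative and size) are:
  [e] (size 1), [p⁷] (size 2), [p⁶] (size 2), [p³] (size 2), [p⁴] (size 1), [p²q⁻¹] (size 4), [p³q⁻¹] (size 4).
Class equation: 1 + 2 + 2 + 2 + 1 + 4 + 4 = 16 = |G|. So G has 7 conjugacy classes.

Answer: 7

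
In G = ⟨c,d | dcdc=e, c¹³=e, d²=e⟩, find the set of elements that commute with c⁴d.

⟨c⁴d⟩ ⊆ C_G(c⁴d) since powers of c⁴d commute with c⁴d; so |C_G(c⁴d)| ≥ |⟨c⁴d⟩| = 2.
By orbit–stabilizer, |C_G(c⁴d)| = |G| / |conj. class of c⁴d| = 26 / 13 = 2.
The 2 elements commuting with c⁴d are {e, c⁴d}.

Answer: {e, c⁴d}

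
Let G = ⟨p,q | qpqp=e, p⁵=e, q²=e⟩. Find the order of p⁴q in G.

Compute successive powers until reaching e:
  (p⁴q)¹ = p⁴q, (p⁴q)² = e.
The smallest positive k with (p⁴q)ᵏ = e is 2.

Answer: 2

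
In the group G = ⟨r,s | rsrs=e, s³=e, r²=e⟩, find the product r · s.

Compute r · s by multiplying left to right and reducing via the relations at each step:
  r · s = rs

Answer: rs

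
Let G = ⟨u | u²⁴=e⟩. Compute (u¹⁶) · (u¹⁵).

Compute (u¹⁶) · (u¹⁵) by multiplying left to right and reducing via the relations at each step:
  (u¹⁶) · u¹⁵ = u⁷

Answer: u⁷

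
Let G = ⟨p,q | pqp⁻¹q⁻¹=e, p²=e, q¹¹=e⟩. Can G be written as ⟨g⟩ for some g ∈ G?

|G| = 22. The element pq has order 22 (its powers give 22 distinct elements), so ⟨pq⟩ = G and G is cyclic.

Answer: Yes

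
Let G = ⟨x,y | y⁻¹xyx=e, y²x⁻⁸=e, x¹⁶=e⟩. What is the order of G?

Enumerate words in the generators, reducing via the relations: the distinct elements are
  {e, x, y, xy, x², x³, x⁴, x⁵, x⁶, x⁷, x⁸, x⁹, x²y, x³y, x¹², x¹³, x¹¹, x¹⁰, x¹⁴, x¹⁵, x⁴y, x⁵y, x⁶y, x⁷y, y⁻¹, xy⁻¹, x²y⁻¹, x³y⁻¹, x⁴y⁻¹, x⁵y⁻¹, x⁶y⁻¹, x⁷y⁻¹}.
No further products give new elements, so |G| = 32.

Answer: 32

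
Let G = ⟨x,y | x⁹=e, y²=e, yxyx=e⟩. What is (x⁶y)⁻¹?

The order of (x⁶y) is 2 (smallest k with (x⁶y)ᵏ = e), so (x⁶y)⁻¹ = (x⁶y)¹ = x⁶y.
Check: (x⁶y) · (x⁶y) → (x⁶y) · x⁶ = y;   y · y = e, giving e as required.

Answer: x⁶y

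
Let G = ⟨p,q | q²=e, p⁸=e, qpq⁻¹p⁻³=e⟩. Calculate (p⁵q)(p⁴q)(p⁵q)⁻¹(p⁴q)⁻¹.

[(p⁵q), (p⁴q)] = (p⁵q)·(p⁴q)·(p⁵q)⁻¹·(p⁴q)⁻¹.
  (p⁵q) · (p⁴q) = p
  p · (pq) = p²q
  (p²q) · (p⁴q) = p⁶

Answer: p⁶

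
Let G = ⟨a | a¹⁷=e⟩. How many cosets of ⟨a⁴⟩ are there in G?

First find ord(a⁴) by computing successive powers:
  (a⁴)¹ = a⁴, (a⁴)² = a⁸, (a⁴)³ = a¹², (a⁴)⁴ = a¹⁶, (a⁴)⁵ = a³, (a⁴)⁶ = a⁷, (a⁴)⁷ = a¹¹, (a⁴)⁸ = a¹⁵, (a⁴)⁹ = a², (a⁴)¹⁰ = a⁶, (a⁴)¹¹ = a¹⁰, (a⁴)¹² = a¹⁴, (a⁴)¹³ = a, (a⁴)¹⁴ = a⁵, (a⁴)¹⁵ = a⁹, (a⁴)¹⁶ = a¹³, (a⁴)¹⁷ = e.
So |⟨a⁴⟩| = ord(a⁴) = 17. With |G| = 17, by Lagrange [G : ⟨a⁴⟩] = 17/17 = 1.

Answer: 1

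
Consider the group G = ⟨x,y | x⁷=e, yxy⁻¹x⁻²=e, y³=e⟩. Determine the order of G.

Enumerate words in the generators, reducing via the relations: the distinct elements are
  {e, x, y, xy, x², x³, x⁴, x⁵, x⁶, y², xy², x²y, x³y, x⁴y, x⁵y, x⁶y, x²y², x³y², x⁴y², x⁵y², x⁶y²}.
No further products give new elements, so |G| = 21.

Answer: 21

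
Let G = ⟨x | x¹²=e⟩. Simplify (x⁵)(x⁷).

Compute (x⁵) · (x⁷) by multiplying left to right and reducing via the relations at each step:
  (x⁵) · x⁷ = e

Answer: e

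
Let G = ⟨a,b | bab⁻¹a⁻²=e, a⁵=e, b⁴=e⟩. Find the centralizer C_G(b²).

⟨b²⟩ ⊆ C_G(b²) since powers of b² commute with b²; so |C_G(b²)| ≥ |⟨b²⟩| = 2.
By orbit–stabilizer, |C_G(b²)| = |G| / |conj. class of b²| = 20 / 5 = 4.
The 4 elements commuting with b² are {e, b, b², b³}.

Answer: {e, b, b², b³}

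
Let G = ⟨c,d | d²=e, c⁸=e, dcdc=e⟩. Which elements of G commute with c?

⟨c⟩ ⊆ C_G(c) since powers of c commute with c; so |C_G(c)| ≥ |⟨c⟩| = 8.
By orbit–stabilizer, |C_G(c)| = |G| / |conj. class of c| = 16 / 2 = 8.
The 8 elements commuting with c are {e, c, c², c³, c⁴, c⁵, c⁶, c⁷}.

Answer: {e, c, c², c³, c⁴, c⁵, c⁶, c⁷}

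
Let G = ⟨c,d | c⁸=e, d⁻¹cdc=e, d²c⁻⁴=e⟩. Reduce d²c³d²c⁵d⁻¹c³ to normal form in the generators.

Multiply left to right, reducing at each step:
  (c⁴) · c³ = c⁷
  (c⁷) · d² = c³
  (c³) · c⁵ = e
  e · d⁻¹ = d⁻¹
  (d⁻¹) · c³ = cd

Answer: cd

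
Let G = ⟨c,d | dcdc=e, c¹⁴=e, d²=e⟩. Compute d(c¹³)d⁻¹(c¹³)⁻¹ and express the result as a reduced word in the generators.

[d, (c¹³)] = d·(c¹³)·d⁻¹·(c¹³)⁻¹.
  d · (c¹³) = cd
  (cd) · d = c
  c · c = c²

Answer: c²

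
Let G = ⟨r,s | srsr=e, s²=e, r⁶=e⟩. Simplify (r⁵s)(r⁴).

Compute (r⁵s) · (r⁴) by multiplying left to right and reducing via the relations at each step:
  (r⁵s) · r⁴ = rs

Answer: rs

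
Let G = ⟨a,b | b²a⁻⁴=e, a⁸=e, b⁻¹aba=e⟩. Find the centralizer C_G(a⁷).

⟨a⁷⟩ ⊆ C_G(a⁷) since powers of a⁷ commute with a⁷; so |C_G(a⁷)| ≥ |⟨a⁷⟩| = 8.
By orbit–stabilizer, |C_G(a⁷)| = |G| / |conj. class of a⁷| = 16 / 2 = 8.
The 8 elements commuting with a⁷ are {e, a, a², a³, a⁴, a⁵, a⁶, a⁷}.

Answer: {e, a, a², a³, a⁴, a⁵, a⁶, a⁷}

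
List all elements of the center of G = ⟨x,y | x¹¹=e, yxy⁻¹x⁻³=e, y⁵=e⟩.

An element z ∈ Z(G) iff z commutes with every generator.
For example e is central: e·x = x = x·e; e·y = y = y·e.
Whereas x ∉ Z(G) since x·y = xy ≠ x³y = y·x.
Checking each of the 55 elements this way gives Z(G) = {e}, of order 1.

Answer: {e}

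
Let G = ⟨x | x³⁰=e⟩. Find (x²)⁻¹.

The order of (x²) is 15 (smallest k with (x²)ᵏ = e), so (x²)⁻¹ = (x²)¹⁴ = x²⁸.
Check: (x²) · (x²⁸) → (x²) · x²⁸ = e, giving e as required.

Answer: x²⁸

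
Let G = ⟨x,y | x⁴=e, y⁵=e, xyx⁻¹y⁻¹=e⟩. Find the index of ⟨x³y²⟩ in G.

First find ord(x³y²) by computing successive powers:
  (x³y²)¹ = x³y², (x³y²)² = x²y⁴, (x³y²)³ = xy, (x³y²)⁴ = y³, (x³y²)⁵ = x³, (x³y²)⁶ = x²y², (x³y²)⁷ = xy⁴, (x³y²)⁸ = y, (x³y²)⁹ = x³y³, (x³y²)¹⁰ = x², (x³y²)¹¹ = xy², (x³y²)¹² = y⁴, (x³y²)¹³ = x³y, (x³y²)¹⁴ = x²y³, (x³y²)¹⁵ = x, (x³y²)¹⁶ = y², (x³y²)¹⁷ = x³y⁴, (x³y²)¹⁸ = x²y, (x³y²)¹⁹ = xy³, (x³y²)²⁰ = e.
So |⟨x³y²⟩| = ord(x³y²) = 20. With |G| = 20, by Lagrange [G : ⟨x³y²⟩] = 20/20 = 1.

Answer: 1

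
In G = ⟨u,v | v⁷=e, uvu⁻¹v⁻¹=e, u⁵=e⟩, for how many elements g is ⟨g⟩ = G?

G is cyclic of order 35. An element generates G iff its order is 35, and a cyclic group of order 35 has exactly φ(35) = 24 such elements.

Answer: 24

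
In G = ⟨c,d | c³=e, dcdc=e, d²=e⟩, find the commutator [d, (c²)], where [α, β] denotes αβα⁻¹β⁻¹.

[d, (c²)] = d·(c²)·d⁻¹·(c²)⁻¹.
  d · (c²) = cd
  (cd) · d = c
  c · c = c²

Answer: c²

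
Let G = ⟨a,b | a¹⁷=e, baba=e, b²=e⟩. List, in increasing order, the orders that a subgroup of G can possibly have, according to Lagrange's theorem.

|G| = 34 = 2 · 17. By Lagrange's theorem the order of any subgroup divides 34; the divisors of 34 are 1, 2, 17, 34.

Answer: 1, 2, 17, 34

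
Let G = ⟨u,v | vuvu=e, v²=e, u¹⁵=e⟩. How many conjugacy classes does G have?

The conjugacy classes (representative and size) are:
  [e] (size 1), [u¹⁴] (size 2), [u²] (size 2), [u³] (size 2), [u⁴] (size 2), [u¹⁰] (size 2), [u⁹] (size 2), [u⁷] (size 2), [u¹³v] (size 15).
Class equation: 1 + 2 + 2 + 2 + 2 + 2 + 2 + 2 + 15 = 30 = |G|. So G has 9 conjugacy classes.

Answer: 9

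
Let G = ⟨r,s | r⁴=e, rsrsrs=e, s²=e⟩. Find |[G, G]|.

G' = [G, G] is generated by all commutators. The generator-pair commutators are: [r, s] = r²sr.
The subgroup they normally generate is {e, r², rs, sr³, r²sr, r³s, r²sr³, sr, rsr², sr²s, r²sr²s, r³sr²}, of order 12.
Check: |G/G'| = 24/12 = 2 is the order of the abelianisation.

Answer: 12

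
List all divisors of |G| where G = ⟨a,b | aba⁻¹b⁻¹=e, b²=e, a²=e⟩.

|G| = 4 = 2². By Lagrange's theorem the order of any subgroup divides 4; the divisors of 4 are 1, 2, 4.

Answer: 1, 2, 4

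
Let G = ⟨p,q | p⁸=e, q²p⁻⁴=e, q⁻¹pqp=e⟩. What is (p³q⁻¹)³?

Compute successive powers of (p³q⁻¹), reducing at each step:
  (p³q⁻¹)²: (p³q⁻¹) · p³ = q⁻¹;   (q⁻¹) · q⁻¹ = p⁴
  (p³q⁻¹)³: (p⁴) · p³ = p⁷;   (p⁷) · q⁻¹ = p³q

Answer: p³q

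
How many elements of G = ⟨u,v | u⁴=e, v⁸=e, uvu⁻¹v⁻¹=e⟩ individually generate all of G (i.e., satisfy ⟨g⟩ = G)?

⟨g⟩ = G would require ord(g) = |G| = 32, but the maximum element order in G is 8 < 32. So G is not cyclic and no single element generates it: the count is 0.

Answer: 0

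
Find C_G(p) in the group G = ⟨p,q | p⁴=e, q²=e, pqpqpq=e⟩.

⟨p⟩ ⊆ C_G(p) since powers of p commute with p; so |C_G(p)| ≥ |⟨p⟩| = 4.
By orbit–stabilizer, |C_G(p)| = |G| / |conj. class of p| = 24 / 6 = 4.
The 4 elements commuting with p are {e, p, p², p³}.

Answer: {e, p, p², p³}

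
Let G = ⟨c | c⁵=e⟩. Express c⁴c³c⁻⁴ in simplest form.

Multiply left to right, reducing at each step:
  (c⁴) · c³ = c²
  (c²) · c⁻⁴ = c³

Answer: c³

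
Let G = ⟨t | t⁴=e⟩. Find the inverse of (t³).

The order of (t³) is 4 (smallest k with (t³)ᵏ = e), so (t³)⁻¹ = (t³)³ = t.
Check: (t³) · t → (t³) · t = e, giving e as required.

Answer: t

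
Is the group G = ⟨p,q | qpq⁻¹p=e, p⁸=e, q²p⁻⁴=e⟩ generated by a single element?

Every cyclic group is abelian. But p·q = pq while q·p = p³q⁻¹, so p·q ≠ q·p and G is not abelian. Hence G is not cyclic.

Answer: No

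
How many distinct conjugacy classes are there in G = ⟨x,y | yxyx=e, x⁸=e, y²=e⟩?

The conjugacy classes (representative and size) are:
  [e] (size 1), [x] (size 2), [x⁶] (size 2), [x³] (size 2), [x⁴] (size 1), [y] (size 4), [x⁵y] (size 4).
Class equation: 1 + 2 + 2 + 2 + 1 + 4 + 4 = 16 = |G|. So G has 7 conjugacy classes.

Answer: 7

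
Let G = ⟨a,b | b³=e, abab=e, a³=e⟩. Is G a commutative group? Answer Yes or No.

a·b = ab but b·a = a²b², so a·b ≠ b·a and G is not abelian.

Answer: No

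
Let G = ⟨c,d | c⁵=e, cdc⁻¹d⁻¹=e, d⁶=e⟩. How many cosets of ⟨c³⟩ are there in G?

First find ord(c³) by computing successive powers:
  (c³)¹ = c³, (c³)² = c, (c³)³ = c⁴, (c³)⁴ = c², (c³)⁵ = e.
So |⟨c³⟩| = ord(c³) = 5. With |G| = 30, by Lagrange [G : ⟨c³⟩] = 30/5 = 6.

Answer: 6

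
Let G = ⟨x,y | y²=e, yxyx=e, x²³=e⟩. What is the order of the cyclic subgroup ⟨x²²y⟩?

|⟨x²²y⟩| equals the order of x²²y. Compute successive powers until reaching e:
  (x²²y)¹ = x²²y, (x²²y)² = e.
The smallest positive k with (x²²y)ᵏ = e is 2, so |⟨x²²y⟩| = 2.

Answer: 2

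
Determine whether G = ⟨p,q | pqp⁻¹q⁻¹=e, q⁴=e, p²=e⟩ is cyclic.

|G| = 8, but the maximum element order in G is 4 < 8. No single element generates all of G, so G is not cyclic.

Answer: No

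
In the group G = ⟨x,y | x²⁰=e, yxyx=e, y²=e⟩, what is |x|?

Compute successive powers until reaching e:
  x¹ = x, x² = x², x³ = x³, x⁴ = x⁴, x⁵ = x⁵, x⁶ = x⁶, x⁷ = x⁷, x⁸ = x⁸, x⁹ = x⁹, x¹⁰ = x¹⁰, x¹¹ = x¹¹, x¹² = x¹², x¹³ = x¹³, x¹⁴ = x¹⁴, x¹⁵ = x¹⁵, x¹⁶ = x¹⁶, x¹⁷ = x¹⁷, x¹⁸ = x¹⁸, x¹⁹ = x¹⁹, x²⁰ = e.
The smallest positive k with xᵏ = e is 20.

Answer: 20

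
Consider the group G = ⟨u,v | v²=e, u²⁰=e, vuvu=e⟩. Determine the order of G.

Enumerate words in the generators, reducing via the relations: the distinct elements are
  {e, u, v, uv, u², u³, u⁴, u⁵, u⁶, u⁷, u⁸, u⁹, u²v, u³v, u¹², u¹³, u¹¹, u¹⁰, u¹⁴, u¹⁵, u¹⁶, u¹⁷, u¹⁸, u¹⁹, u⁴v, u⁵v, u⁶v, u⁷v, u⁸v, u⁹v, u¹²v, u¹³v, u¹¹v, u¹⁰v, u¹⁴v, u¹⁵v, u¹⁶v, u¹⁷v, u¹⁸v, u¹⁹v}.
No further products give new elements, so |G| = 40.

Answer: 40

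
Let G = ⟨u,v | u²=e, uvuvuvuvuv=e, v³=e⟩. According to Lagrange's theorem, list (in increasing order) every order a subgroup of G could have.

|G| = 60 = 2² · 3 · 5. By Lagrange's theorem the order of any subgroup divides 60; the divisors of 60 are 1, 2, 3, 4, 5, 6, 10, 12, 15, 20, 30, 60.

Answer: 1, 2, 3, 4, 5, 6, 10, 12, 15, 20, 30, 60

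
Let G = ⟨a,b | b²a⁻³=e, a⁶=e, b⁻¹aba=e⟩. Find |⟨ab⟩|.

|⟨ab⟩| equals the order of ab. Compute successive powers until reaching e:
  (ab)¹ = ab, (ab)² = a³, (ab)³ = ab⁻¹, (ab)⁴ = e.
The smallest positive k with (ab)ᵏ = e is 4, so |⟨ab⟩| = 4.

Answer: 4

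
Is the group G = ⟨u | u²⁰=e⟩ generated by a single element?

|G| = 20. The element u has order 20 (its powers give 20 distinct elements), so ⟨u⟩ = G and G is cyclic.

Answer: Yes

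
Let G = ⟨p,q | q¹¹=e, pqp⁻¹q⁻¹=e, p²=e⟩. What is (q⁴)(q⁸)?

Compute (q⁴) · (q⁸) by multiplying left to right and reducing via the relations at each step:
  (q⁴) · q⁸ = q

Answer: q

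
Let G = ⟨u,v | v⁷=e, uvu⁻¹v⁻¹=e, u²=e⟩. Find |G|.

Enumerate words in the generators, reducing via the relations: the distinct elements are
  {e, u, v, uv, v², v³, v⁴, v⁵, v⁶, uv², uv³, uv⁴, uv⁵, uv⁶}.
No further products give new elements, so |G| = 14.

Answer: 14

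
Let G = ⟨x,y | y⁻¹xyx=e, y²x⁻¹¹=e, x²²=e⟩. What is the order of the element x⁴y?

Compute successive powers until reaching e:
  (x⁴y)¹ = x⁴y, (x⁴y)² = x¹¹, (x⁴y)³ = x⁴y⁻¹, (x⁴y)⁴ = e.
The smallest positive k with (x⁴y)ᵏ = e is 4.

Answer: 4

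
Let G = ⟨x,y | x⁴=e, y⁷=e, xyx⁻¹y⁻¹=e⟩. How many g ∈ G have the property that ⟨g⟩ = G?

G is cyclic of order 28. An element generates G iff its order is 28, and a cyclic group of order 28 has exactly φ(28) = 12 such elements.

Answer: 12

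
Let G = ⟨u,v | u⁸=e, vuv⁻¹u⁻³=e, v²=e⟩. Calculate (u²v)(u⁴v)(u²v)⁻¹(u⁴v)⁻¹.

[(u²v), (u⁴v)] = (u²v)·(u⁴v)·(u²v)⁻¹·(u⁴v)⁻¹.
  (u²v) · (u⁴v) = u⁶
  (u⁶) · (u²v) = v
  v · (u⁴v) = u⁴

Answer: u⁴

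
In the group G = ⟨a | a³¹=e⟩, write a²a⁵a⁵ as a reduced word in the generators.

Multiply left to right, reducing at each step:
  (a²) · a⁵ = a⁷
  (a⁷) · a⁵ = a¹²

Answer: a¹²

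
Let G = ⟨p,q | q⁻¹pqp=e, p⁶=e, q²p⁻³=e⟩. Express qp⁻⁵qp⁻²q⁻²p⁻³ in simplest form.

Multiply left to right, reducing at each step:
  q · p⁻⁵ = p²q⁻¹
  (p²q⁻¹) · q = p²
  (p²) · p⁻² = e
  e · q⁻² = p³
  (p³) · p⁻³ = e

Answer: e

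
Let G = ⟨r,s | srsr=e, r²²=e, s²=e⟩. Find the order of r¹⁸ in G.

Compute successive powers until reaching e:
  (r¹⁸)¹ = r¹⁸, (r¹⁸)² = r¹⁴, (r¹⁸)³ = r¹⁰, (r¹⁸)⁴ = r⁶, (r¹⁸)⁵ = r², (r¹⁸)⁶ = r²⁰, (r¹⁸)⁷ = r¹⁶, (r¹⁸)⁸ = r¹², (r¹⁸)⁹ = r⁸, (r¹⁸)¹⁰ = r⁴, (r¹⁸)¹¹ = e.
The smallest positive k with (r¹⁸)ᵏ = e is 11.

Answer: 11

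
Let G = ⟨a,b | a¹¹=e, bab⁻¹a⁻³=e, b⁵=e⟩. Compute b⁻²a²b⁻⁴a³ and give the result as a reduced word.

Multiply left to right, reducing at each step:
  (b³) · a² = a¹⁰b³
  (a¹⁰b³) · b⁻⁴ = a¹⁰b⁴
  (a¹⁰b⁴) · a³ = b⁴

Answer: b⁴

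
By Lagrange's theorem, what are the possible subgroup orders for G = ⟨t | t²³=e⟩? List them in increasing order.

|G| = 23 = 23. By Lagrange's theorem the order of any subgroup divides 23; the divisors of 23 are 1, 23.

Answer: 1, 23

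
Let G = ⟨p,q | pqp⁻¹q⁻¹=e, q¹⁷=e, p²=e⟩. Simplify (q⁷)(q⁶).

Compute (q⁷) · (q⁶) by multiplying left to right and reducing via the relations at each step:
  (q⁷) · q⁶ = q¹³

Answer: q¹³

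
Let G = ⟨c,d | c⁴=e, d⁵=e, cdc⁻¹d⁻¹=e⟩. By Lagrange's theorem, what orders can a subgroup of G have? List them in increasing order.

|G| = 20 = 2² · 5. By Lagrange's theorem the order of any subgroup divides 20; the divisors of 20 are 1, 2, 4, 5, 10, 20.

Answer: 1, 2, 4, 5, 10, 20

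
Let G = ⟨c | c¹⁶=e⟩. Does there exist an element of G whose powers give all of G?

|G| = 16. The element c has order 16 (its powers give 16 distinct elements), so ⟨c⟩ = G and G is cyclic.

Answer: Yes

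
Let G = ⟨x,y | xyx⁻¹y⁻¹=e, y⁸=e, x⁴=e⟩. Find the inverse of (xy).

The order of (xy) is 8 (smallest k with (xy)ᵏ = e), so (xy)⁻¹ = (xy)⁷ = x³y⁷.
Check: (xy) · (x³y⁷) → (xy) · x³ = y;   y · y⁷ = e, giving e as required.

Answer: x³y⁷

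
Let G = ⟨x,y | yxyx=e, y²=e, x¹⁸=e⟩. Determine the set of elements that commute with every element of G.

An element z ∈ Z(G) iff z commutes with every generator.
For example x⁹ is central: (x⁹)·x = x¹⁰ = x·(x⁹); (x⁹)·y = x⁹y = y·(x⁹).
Whereas x ∉ Z(G) since x·y = xy ≠ x¹⁷y = y·x.
Checking each of the 36 elements this way gives Z(G) = {e, x⁹}, of order 2.

Answer: {e, x⁹}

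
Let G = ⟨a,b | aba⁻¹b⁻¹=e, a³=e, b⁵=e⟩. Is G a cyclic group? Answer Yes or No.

|G| = 15. The element ab has order 15 (its powers give 15 distinct elements), so ⟨ab⟩ = G and G is cyclic.

Answer: Yes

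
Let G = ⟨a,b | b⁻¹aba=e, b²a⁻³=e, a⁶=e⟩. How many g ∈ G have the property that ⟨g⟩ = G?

⟨g⟩ = G would require ord(g) = |G| = 12, but the maximum element order in G is 6 < 12. So G is not cyclic and no single element generates it: the count is 0.

Answer: 0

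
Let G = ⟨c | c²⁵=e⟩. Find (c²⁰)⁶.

Compute successive powers of (c²⁰), reducing at each step:
  (c²⁰)²: (c²⁰) · c²⁰ = c¹⁵
  (c²⁰)³: (c¹⁵) · c²⁰ = c¹⁰
  (c²⁰)⁴: (c¹⁰) · c²⁰ = c⁵
  (c²⁰)⁵: (c⁵) · c²⁰ = e
  (c²⁰)⁶: e · c²⁰ = c²⁰

Answer: c²⁰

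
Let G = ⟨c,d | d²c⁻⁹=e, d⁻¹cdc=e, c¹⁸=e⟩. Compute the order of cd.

Compute successive powers until reaching e:
  (cd)¹ = cd, (cd)² = c⁹, (cd)³ = cd⁻¹, (cd)⁴ = e.
The smallest positive k with (cd)ᵏ = e is 4.

Answer: 4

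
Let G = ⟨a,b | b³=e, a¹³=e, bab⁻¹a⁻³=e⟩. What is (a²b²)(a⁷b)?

Compute (a²b²) · (a⁷b) by multiplying left to right and reducing via the relations at each step:
  (a²b²) · a⁷ = b²
  (b²) · b = e

Answer: e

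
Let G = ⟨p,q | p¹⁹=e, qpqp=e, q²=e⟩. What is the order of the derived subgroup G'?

G' = [G, G] is generated by all commutators. The generator-pair commutators are: [p, q] = p².
The subgroup they normally generate is {e, p, p², p³, p⁴, p⁵, p⁶, p⁷, p⁸, p⁹, p¹⁰, p¹¹, p¹², p¹³, p¹⁴, p¹⁵, p¹⁶, p¹⁷, p¹⁸}, of order 19.
Check: |G/G'| = 38/19 = 2 is the order of the abelianisation.

Answer: 19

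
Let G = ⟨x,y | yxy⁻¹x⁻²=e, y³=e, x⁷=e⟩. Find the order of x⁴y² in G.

Compute successive powers until reaching e:
  (x⁴y²)¹ = x⁴y², (x⁴y²)² = x⁶y, (x⁴y²)³ = e.
The smallest positive k with (x⁴y²)ᵏ = e is 3.

Answer: 3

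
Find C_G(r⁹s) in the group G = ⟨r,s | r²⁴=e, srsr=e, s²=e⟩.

⟨r⁹s⟩ ⊆ C_G(r⁹s) since powers of r⁹s commute with r⁹s; so |C_G(r⁹s)| ≥ |⟨r⁹s⟩| = 2.
By orbit–stabilizer, |C_G(r⁹s)| = |G| / |conj. class of r⁹s| = 48 / 12 = 4.
The 4 elements commuting with r⁹s are {e, r¹², r⁹s, r²¹s}.

Answer: {e, r¹², r⁹s, r²¹s}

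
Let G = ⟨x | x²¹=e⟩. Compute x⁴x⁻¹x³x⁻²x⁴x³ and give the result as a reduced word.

Multiply left to right, reducing at each step:
  (x⁴) · x⁻¹ = x³
  (x³) · x³ = x⁶
  (x⁶) · x⁻² = x⁴
  (x⁴) · x⁴ = x⁸
  (x⁸) · x³ = x¹¹

Answer: x¹¹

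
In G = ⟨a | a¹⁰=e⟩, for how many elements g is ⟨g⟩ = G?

G is cyclic of order 10. An element generates G iff its order is 10, and a cyclic group of order 10 has exactly φ(10) = 4 such elements.

Answer: 4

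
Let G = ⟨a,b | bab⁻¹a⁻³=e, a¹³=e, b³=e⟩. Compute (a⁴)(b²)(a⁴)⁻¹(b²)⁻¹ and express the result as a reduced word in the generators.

[(a⁴), (b²)] = (a⁴)·(b²)·(a⁴)⁻¹·(b²)⁻¹.
  (a⁴) · (b²) = a⁴b²
  (a⁴b²) · (a⁹) = a⁷b²
  (a⁷b²) · b = a⁷

Answer: a⁷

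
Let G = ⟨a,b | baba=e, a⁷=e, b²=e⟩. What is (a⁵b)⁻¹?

The order of (a⁵b) is 2 (smallest k with (a⁵b)ᵏ = e), so (a⁵b)⁻¹ = (a⁵b)¹ = a⁵b.
Check: (a⁵b) · (a⁵b) → (a⁵b) · a⁵ = b;   b · b = e, giving e as required.

Answer: a⁵b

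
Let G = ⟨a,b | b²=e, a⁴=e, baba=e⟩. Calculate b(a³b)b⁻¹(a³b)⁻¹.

[b, (a³b)] = b·(a³b)·b⁻¹·(a³b)⁻¹.
  b · (a³b) = a
  a · b = ab
  (ab) · (a³b) = a²

Answer: a²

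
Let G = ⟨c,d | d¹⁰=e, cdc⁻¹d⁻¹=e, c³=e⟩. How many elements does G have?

Enumerate words in the generators, reducing via the relations: the distinct elements are
  {c, d, e, cd, c², d², d³, d⁴, d⁵, d⁶, d⁷, d⁸, d⁹, cd², cd³, cd⁴, cd⁵, cd⁶, cd⁷, cd⁸, cd⁹, c²d, c²d², c²d³, c²d⁴, c²d⁵, c²d⁶, c²d⁷, c²d⁸, c²d⁹}.
No further products give new elements, so |G| = 30.

Answer: 30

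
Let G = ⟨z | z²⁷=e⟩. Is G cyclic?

|G| = 27. The element z has order 27 (its powers give 27 distinct elements), so ⟨z⟩ = G and G is cyclic.

Answer: Yes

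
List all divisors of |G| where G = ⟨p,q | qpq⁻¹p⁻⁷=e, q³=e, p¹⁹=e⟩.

|G| = 57 = 3 · 19. By Lagrange's theorem the order of any subgroup divides 57; the divisors of 57 are 1, 3, 19, 57.

Answer: 1, 3, 19, 57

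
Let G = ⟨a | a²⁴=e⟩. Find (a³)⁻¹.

The order of (a³) is 8 (smallest k with (a³)ᵏ = e), so (a³)⁻¹ = (a³)⁷ = a²¹.
Check: (a³) · (a²¹) → (a³) · a²¹ = e, giving e as required.

Answer: a²¹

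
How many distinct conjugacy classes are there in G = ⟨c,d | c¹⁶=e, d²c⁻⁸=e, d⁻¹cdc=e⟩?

The conjugacy classes (representative and size) are:
  [e] (size 1), [c] (size 2), [c¹⁴] (size 2), [c³] (size 2), [c¹²] (size 2), [c⁵] (size 2), [c¹⁰] (size 2), [c⁷] (size 2), [c⁸] (size 1), [c⁶d] (size 8), [c³d⁻¹] (size 8).
Class equation: 1 + 2 + 2 + 2 + 2 + 2 + 2 + 2 + 1 + 8 + 8 = 32 = |G|. So G has 11 conjugacy classes.

Answer: 11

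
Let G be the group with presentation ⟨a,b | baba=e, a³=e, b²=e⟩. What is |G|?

Enumerate words in the generators, reducing via the relations: the distinct elements are
  {a, b, e, ab, a², a²b}.
No further products give new elements, so |G| = 6.

Answer: 6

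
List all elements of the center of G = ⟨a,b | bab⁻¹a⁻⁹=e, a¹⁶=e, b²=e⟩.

An element z ∈ Z(G) iff z commutes with every generator.
For example a² is central: (a²)·a = a³ = a·(a²); (a²)·b = a²b = b·(a²).
Whereas a ∉ Z(G) since a·b = ab ≠ a⁹b = b·a.
Checking each of the 32 elements this way gives Z(G) = {e, a², a⁴, a⁶, a⁸, a¹⁰, a¹², a¹⁴}, of order 8.

Answer: {e, a², a⁴, a⁶, a⁸, a¹⁰, a¹², a¹⁴}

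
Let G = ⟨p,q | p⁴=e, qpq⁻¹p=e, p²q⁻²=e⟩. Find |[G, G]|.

G' = [G, G] is generated by all commutators. The generator-pair commutators are: [p, q] = p².
The subgroup they normally generate is {e, p²}, of order 2.
Check: |G/G'| = 8/2 = 4 is the order of the abelianisation.

Answer: 2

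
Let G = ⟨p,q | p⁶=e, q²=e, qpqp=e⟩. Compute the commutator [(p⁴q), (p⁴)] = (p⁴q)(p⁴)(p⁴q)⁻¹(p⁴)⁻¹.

[(p⁴q), (p⁴)] = (p⁴q)·(p⁴)·(p⁴q)⁻¹·(p⁴)⁻¹.
  (p⁴q) · (p⁴) = q
  q · (p⁴q) = p²
  (p²) · (p²) = p⁴

Answer: p⁴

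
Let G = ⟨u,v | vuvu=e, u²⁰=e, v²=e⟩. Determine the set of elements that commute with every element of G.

An element z ∈ Z(G) iff z commutes with every generator.
For example u¹⁰ is central: (u¹⁰)·u = u¹¹ = u·(u¹⁰); (u¹⁰)·v = u¹⁰v = v·(u¹⁰).
Whereas u ∉ Z(G) since u·v = uv ≠ u¹⁹v = v·u.
Checking each of the 40 elements this way gives Z(G) = {e, u¹⁰}, of order 2.

Answer: {e, u¹⁰}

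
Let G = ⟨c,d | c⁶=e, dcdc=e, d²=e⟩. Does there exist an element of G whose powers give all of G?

Every cyclic group is abelian. But c·d = cd while d·c = c⁵d, so c·d ≠ d·c and G is not abelian. Hence G is not cyclic.

Answer: No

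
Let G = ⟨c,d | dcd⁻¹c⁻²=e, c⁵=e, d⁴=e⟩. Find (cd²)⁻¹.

The order of (cd²) is 2 (smallest k with (cd²)ᵏ = e), so (cd²)⁻¹ = (cd²)¹ = cd².
Check: (cd²) · (cd²) → (cd²) · c = d²;   (d²) · d² = e, giving e as required.

Answer: cd²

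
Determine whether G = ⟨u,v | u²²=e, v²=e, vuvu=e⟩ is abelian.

u·v = uv but v·u = u²¹v, so u·v ≠ v·u and G is not abelian.

Answer: No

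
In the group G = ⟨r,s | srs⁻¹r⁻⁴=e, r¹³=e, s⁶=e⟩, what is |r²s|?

Compute successive powers until reaching e:
  (r²s)¹ = r²s, (r²s)² = r¹⁰s², (r²s)³ = r³s³, (r²s)⁴ = rs⁴, (r²s)⁵ = r⁶s⁵, (r²s)⁶ = e.
The smallest positive k with (r²s)ᵏ = e is 6.

Answer: 6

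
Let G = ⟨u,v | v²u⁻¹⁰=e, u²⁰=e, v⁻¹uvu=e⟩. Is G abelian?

u·v = uv but v·u = u⁹v⁻¹, so u·v ≠ v·u and G is not abelian.

Answer: No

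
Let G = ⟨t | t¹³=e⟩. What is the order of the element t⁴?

Compute successive powers until reaching e:
  (t⁴)¹ = t⁴, (t⁴)² = t⁸, (t⁴)³ = t¹², (t⁴)⁴ = t³, (t⁴)⁵ = t⁷, (t⁴)⁶ = t¹¹, (t⁴)⁷ = t², (t⁴)⁸ = t⁶, (t⁴)⁹ = t¹⁰, (t⁴)¹⁰ = t, (t⁴)¹¹ = t⁵, (t⁴)¹² = t⁹, (t⁴)¹³ = e.
The smallest positive k with (t⁴)ᵏ = e is 13.

Answer: 13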